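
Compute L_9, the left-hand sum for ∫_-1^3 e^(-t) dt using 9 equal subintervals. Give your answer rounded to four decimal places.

Δt = (3 − (-1))/9 = 4/9.
Left endpoints: -1, -5/9, -1/9, 1/3, 7/9, 11/9, 5/3, 19/9, 23/9.
f(-1) ≈ 2.7183, f(-5/9) ≈ 1.7429, f(-1/9) ≈ 1.1175, f(1/3) ≈ 0.7165, f(7/9) ≈ 0.4594, f(11/9) ≈ 0.2946, f(5/3) ≈ 0.1889, f(19/9) ≈ 0.1211, f(23/9) ≈ 0.0776.
Sum = Δt · [f(-1) + f(-5/9) + f(-1/9) + ...].
Sum ≈ 3.3053.

3.3053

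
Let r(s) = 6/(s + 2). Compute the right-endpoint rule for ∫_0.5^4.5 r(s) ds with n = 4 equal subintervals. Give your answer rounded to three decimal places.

Δs = (4.5 − 0.5)/4 = 1.
Right endpoints: 1.5, 2.5, 3.5, 4.5.
r(1.5) = 12/7, r(2.5) = 4/3, r(3.5) = 12/11, r(4.5) = 12/13.
Sum = Δs · [r(1.5) + r(2.5) + r(3.5) + r(4.5)].
Sum ≈ 5.062.

5.062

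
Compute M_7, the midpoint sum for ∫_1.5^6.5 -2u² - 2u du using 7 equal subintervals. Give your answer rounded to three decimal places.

-220.408

Δu = (6.5 − 1.5)/7 = 5/7.
Midpoints: 13/7, 18/7, 23/7, 4, 33/7, 38/7, 43/7.
f(13/7) = -520/49, f(18/7) = -900/49, f(23/7) = -1380/49, f(4) = -40, f(33/7) = -2640/49, f(38/7) = -3420/49, f(43/7) = -4300/49.
Sum = Δu · [f(13/7) + f(18/7) + f(23/7) + ...].
Sum ≈ -220.408.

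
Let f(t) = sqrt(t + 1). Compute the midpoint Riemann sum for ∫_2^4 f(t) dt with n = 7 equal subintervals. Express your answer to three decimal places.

Δt = (4 − 2)/7 = 2/7.
Midpoints: 15/7, 17/7, 19/7, 3, 23/7, 25/7, 27/7.
f(15/7) ≈ 1.773, f(17/7) ≈ 1.852, f(19/7) ≈ 1.927, f(3) ≈ 2.000, f(23/7) ≈ 2.070, f(25/7) ≈ 2.138, f(27/7) ≈ 2.204.
Sum = Δt · [f(15/7) + f(17/7) + f(19/7) + ...].
Sum ≈ 3.990.

3.990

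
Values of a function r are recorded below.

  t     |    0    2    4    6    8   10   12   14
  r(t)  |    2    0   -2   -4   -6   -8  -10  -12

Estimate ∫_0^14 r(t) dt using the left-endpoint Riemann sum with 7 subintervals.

-56

Δt = 2.
Sum = 2·[2 + 0 + (-2) + (-4) + (-6) + (-8) + (-10)] = -56.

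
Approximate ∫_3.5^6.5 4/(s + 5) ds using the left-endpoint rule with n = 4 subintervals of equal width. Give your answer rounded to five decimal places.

1.25634

Δs = (6.5 − 3.5)/4 = 0.75.
Left endpoints: 3.5, 4.25, 5, 5.75.
f(3.5) = 8/17, f(4.25) = 16/37, f(5) = 0.4, f(5.75) = 16/43.
Sum = Δs · [f(3.5) + f(4.25) + f(5) + f(5.75)].
Sum ≈ 1.25634.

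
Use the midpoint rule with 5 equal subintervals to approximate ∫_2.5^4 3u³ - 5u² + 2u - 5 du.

Δu = (4 − 2.5)/5 = 0.3.
Midpoints: 2.65, 2.95, 3.25, 3.55, 3.85.
f(2.65) = 21.016375, f(2.95) = 34.404625, f(3.25) = 51.671875, f(3.55) = 73.304125, f(3.85) = 99.787375.
Sum = Δu · [f(2.65) + f(2.95) + f(3.25) + f(3.55) + f(3.85)].
Sum = 84.0553125.

84.0553125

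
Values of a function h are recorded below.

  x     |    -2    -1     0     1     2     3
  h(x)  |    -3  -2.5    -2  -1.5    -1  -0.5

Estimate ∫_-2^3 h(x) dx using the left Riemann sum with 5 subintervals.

Δx = 1.
Sum = 1·[(-3) + (-2.5) + (-2) + (-1.5) + (-1)] = -10.

-10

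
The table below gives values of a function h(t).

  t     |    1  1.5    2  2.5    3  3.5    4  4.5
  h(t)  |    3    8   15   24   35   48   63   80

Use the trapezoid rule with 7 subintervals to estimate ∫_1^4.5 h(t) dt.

117.25

Δt = 0.5.
T_7 = (0.5/2)·[3 + 2·8 + 2·15 + 2·24 + 2·35 + 2·48 + 2·63 + 80] = 117.25.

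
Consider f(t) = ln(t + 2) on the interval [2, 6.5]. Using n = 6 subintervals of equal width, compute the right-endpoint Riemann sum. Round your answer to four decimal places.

Δt = (6.5 − 2)/6 = 0.75.
Right endpoints: 2.75, 3.5, 4.25, 5, 5.75, 6.5.
f(2.75) ≈ 1.5581, f(3.5) ≈ 1.7047, f(4.25) ≈ 1.8326, f(5) ≈ 1.9459, f(5.75) ≈ 2.0477, f(6.5) ≈ 2.1401.
Sum = Δt · [f(2.75) + f(3.5) + f(4.25) + ...].
Sum ≈ 8.4219.

8.4219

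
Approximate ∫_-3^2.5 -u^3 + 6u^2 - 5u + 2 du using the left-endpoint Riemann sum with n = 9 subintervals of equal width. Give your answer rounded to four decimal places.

142.3889

Δu = (2.5 − (-3))/9 = 11/18.
Left endpoints: -3, -43/18, -16/9, -7/6, -5/9, 1/18, 2/3, 23/18, 17/9.
f(-3) = 98, f(-43/18) = 360523/5832, f(-16/9) = 25858/729, f(-7/6) = 3799/216, f(-5/9) = 4958/729, f(1/18) = 10151/5832, f(2/3) = 28/27, f(23/18) = 19369/5832, f(17/9) = 5266/729.
Sum = Δu · [f(-3) + f(-43/18) + f(-16/9) + ...].
Sum ≈ 142.3889.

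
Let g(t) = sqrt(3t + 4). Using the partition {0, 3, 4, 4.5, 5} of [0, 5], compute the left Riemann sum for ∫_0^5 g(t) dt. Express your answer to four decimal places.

Subinterval widths: 3, 1, 0.5, 0.5.
Left endpoints: 0, 3, 4, 4.5.
g(0) ≈ 2.0000, g(3) ≈ 3.6056, g(4) ≈ 4.0000, g(4.5) ≈ 4.1833.
Sum = Σ Δt_i · g(t_i).
Sum ≈ 13.6972.

13.6972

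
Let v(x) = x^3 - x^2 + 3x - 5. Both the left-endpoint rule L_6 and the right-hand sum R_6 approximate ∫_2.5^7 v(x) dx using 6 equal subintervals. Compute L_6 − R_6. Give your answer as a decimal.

-223.59375

L_6 = 416.77734375.
R_6 = 640.37109375.
L_6 − R_6 = -223.59375.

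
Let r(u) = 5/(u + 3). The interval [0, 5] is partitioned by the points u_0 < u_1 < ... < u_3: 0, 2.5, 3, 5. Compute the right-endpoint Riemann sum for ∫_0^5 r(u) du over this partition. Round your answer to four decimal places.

3.9394

Subinterval widths: 2.5, 0.5, 2.
Right endpoints: 2.5, 3, 5.
r(2.5) = 10/11, r(3) = 5/6, r(5) = 0.625.
Sum = Σ Δu_i · r(u_i).
Sum ≈ 3.9394.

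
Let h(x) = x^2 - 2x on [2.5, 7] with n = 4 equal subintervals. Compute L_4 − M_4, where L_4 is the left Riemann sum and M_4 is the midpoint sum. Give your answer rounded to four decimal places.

-17.5605

L_4 = 48.33984375.
M_4 ≈ 65.900391.
L_4 − M_4 ≈ -17.5605.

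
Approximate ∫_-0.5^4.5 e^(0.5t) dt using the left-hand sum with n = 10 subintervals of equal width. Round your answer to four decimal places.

15.3313

Δt = (4.5 − (-0.5))/10 = 0.5.
Left endpoints: -0.5, 0, 0.5, 1, 1.5, 2, 2.5, 3, 3.5, 4.
f(-0.5) ≈ 0.7788, f(0) ≈ 1.0000, f(0.5) ≈ 1.2840, f(1) ≈ 1.6487, f(1.5) ≈ 2.1170, f(2) ≈ 2.7183, f(2.5) ≈ 3.4903, f(3) ≈ 4.4817, f(3.5) ≈ 5.7546, f(4) ≈ 7.3891.
Sum = Δt · [f(-0.5) + f(0) + f(0.5) + ...].
Sum ≈ 15.3313.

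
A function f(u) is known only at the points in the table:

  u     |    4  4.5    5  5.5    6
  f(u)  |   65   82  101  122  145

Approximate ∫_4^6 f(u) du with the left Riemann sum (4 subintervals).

185

Δu = 0.5.
Sum = 0.5·[65 + 82 + 101 + 122] = 185.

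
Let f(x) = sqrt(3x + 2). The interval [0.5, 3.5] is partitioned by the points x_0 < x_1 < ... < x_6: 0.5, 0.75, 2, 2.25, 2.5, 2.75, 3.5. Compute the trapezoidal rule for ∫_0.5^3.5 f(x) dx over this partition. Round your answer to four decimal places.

Subinterval widths: 0.25, 1.25, 0.25, 0.25, 0.25, 0.75.
f(0.5) ≈ 1.8708, f(0.75) ≈ 2.0616, f(2) ≈ 2.8284, f(2.25) ≈ 2.9580, f(2.5) ≈ 3.0822, f(2.75) ≈ 3.2016, f(3.5) ≈ 3.5355.
On each subinterval the trapezoid contributes (Δx_i/2)·[f(x_{i-1}) + f(x_i)].
Sum ≈ 8.3380.

8.3380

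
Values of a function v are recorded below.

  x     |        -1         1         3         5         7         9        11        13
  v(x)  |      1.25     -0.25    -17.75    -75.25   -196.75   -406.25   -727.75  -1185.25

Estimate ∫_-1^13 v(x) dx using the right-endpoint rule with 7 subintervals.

-5218.5

Δx = 2.
Sum = 2·[(-0.25) + (-17.75) + (-75.25) + (-196.75) + (-406.25) + (-727.75) + (-1185.25)] = -5218.5.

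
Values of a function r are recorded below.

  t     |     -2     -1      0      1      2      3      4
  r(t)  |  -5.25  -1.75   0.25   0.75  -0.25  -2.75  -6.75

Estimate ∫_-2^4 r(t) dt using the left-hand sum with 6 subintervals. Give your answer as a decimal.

Δt = 1.
Sum = 1·[(-5.25) + (-1.75) + 0.25 + 0.75 + (-0.25) + (-2.75)] = -9.

-9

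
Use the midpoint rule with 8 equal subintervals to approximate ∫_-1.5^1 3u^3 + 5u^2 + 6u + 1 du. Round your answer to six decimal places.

Δu = (1 − (-1.5))/8 = 0.3125.
Midpoints: -1.34375, -1.03125, -0.71875, -0.40625, -0.09375, 0.21875, 0.53125, 0.84375.
f(-1.34375) = -174105/32768, f(-1.03125) = -103555/32768, f(-0.71875) = -60405/32768, f(-0.40625) = -26655/32768, f(-0.09375) = 15695/32768, f(0.21875) = 84645/32768, f(0.53125) = 198195/32768, f(0.84375) = 374345/32768.
Sum = Δu · [f(-1.34375) + f(-1.03125) + f(-0.71875) + ...].
Sum ≈ 2.938843.

2.938843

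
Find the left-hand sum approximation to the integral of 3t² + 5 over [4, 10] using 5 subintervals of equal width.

Δt = (10 − 4)/5 = 1.2.
Left endpoints: 4, 5.2, 6.4, 7.6, 8.8.
f(4) = 53, f(5.2) = 86.12, f(6.4) = 127.88, f(7.6) = 178.28, f(8.8) = 237.32.
Sum = Δt · [f(4) + f(5.2) + f(6.4) + f(7.6) + f(8.8)].
Sum = 819.12.

819.12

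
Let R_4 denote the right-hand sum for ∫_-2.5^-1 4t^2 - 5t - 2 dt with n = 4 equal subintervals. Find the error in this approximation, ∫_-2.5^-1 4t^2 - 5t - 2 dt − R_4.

5.203125

Exact integral: ∫_-2.5^-1 f(t) dt = 29.625.
R_4 = 24.421875.
Error = 29.625 − 24.421875 = 5.203125.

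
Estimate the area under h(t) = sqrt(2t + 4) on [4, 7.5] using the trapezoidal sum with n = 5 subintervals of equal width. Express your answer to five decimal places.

Δt = (7.5 − 4)/5 = 0.7.
h(4) ≈ 3.46410, h(4.7) ≈ 3.66060, h(5.4) ≈ 3.84708, h(6.1) ≈ 4.02492, h(6.8) ≈ 4.19524, h(7.5) ≈ 4.35890.
T_5 = (Δt/2)·[h(t_0) + 2h(t_1) + ... + 2h(t_{4}) + h(t_5)].
Sum ≈ 13.74754.

13.74754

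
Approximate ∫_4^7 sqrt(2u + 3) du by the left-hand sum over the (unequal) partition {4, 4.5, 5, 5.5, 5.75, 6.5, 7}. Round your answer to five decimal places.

10.98447

Subinterval widths: 0.5, 0.5, 0.5, 0.25, 0.75, 0.5.
Left endpoints: 4, 4.5, 5, 5.5, 5.75, 6.5.
f(4) ≈ 3.31662, f(4.5) ≈ 3.46410, f(5) ≈ 3.60555, f(5.5) ≈ 3.74166, f(5.75) ≈ 3.80789, f(6.5) ≈ 4.00000.
Sum = Σ Δu_i · f(u_i).
Sum ≈ 10.98447.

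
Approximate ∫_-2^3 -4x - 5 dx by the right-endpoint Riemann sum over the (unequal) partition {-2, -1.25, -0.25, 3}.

-59.25

Subinterval widths: 0.75, 1, 3.25.
Right endpoints: -1.25, -0.25, 3.
f(-1.25) = 0, f(-0.25) = -4, f(3) = -17.
Sum = Σ Δx_i · f(x_i).
Sum = -59.25.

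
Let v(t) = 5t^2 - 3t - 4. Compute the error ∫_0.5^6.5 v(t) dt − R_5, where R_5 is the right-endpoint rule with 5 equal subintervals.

Exact integral: ∫_0.5^6.5 v(t) dt = 370.5.
R_5 = 492.9.
Error = 370.5 − 492.9 = -122.4.

-122.4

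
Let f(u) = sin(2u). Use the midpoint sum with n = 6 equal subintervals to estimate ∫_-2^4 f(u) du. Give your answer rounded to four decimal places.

-0.3019

Δu = (4 − (-2))/6 = 1.
Midpoints: -1.5, -0.5, 0.5, 1.5, 2.5, 3.5.
f(-1.5) ≈ -0.1411, f(-0.5) ≈ -0.8415, f(0.5) ≈ 0.8415, f(1.5) ≈ 0.1411, f(2.5) ≈ -0.9589, f(3.5) ≈ 0.6570.
Sum = Δu · [f(-1.5) + f(-0.5) + f(0.5) + ...].
Sum ≈ -0.3019.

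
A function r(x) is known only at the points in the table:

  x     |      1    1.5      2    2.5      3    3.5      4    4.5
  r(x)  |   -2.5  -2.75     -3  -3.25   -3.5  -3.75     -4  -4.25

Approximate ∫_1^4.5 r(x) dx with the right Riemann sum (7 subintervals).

Δx = 0.5.
Sum = 0.5·[(-2.75) + (-3) + (-3.25) + (-3.5) + (-3.75) + (-4) + (-4.25)] = -12.25.

-12.25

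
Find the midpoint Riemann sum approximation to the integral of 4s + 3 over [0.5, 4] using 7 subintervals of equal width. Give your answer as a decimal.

42

Δs = (4 − 0.5)/7 = 0.5.
Midpoints: 0.75, 1.25, 1.75, 2.25, 2.75, 3.25, 3.75.
f(0.75) = 6, f(1.25) = 8, f(1.75) = 10, f(2.25) = 12, f(2.75) = 14, f(3.25) = 16, f(3.75) = 18.
Sum = Δs · [f(0.75) + f(1.25) + f(1.75) + ...].
Sum = 42.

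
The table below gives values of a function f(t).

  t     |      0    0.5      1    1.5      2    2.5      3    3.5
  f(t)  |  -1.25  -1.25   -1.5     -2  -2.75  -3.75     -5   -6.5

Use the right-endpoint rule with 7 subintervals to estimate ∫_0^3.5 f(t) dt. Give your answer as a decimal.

-11.375

Δt = 0.5.
Sum = 0.5·[(-1.25) + (-1.5) + (-2) + (-2.75) + (-3.75) + (-5) + (-6.5)] = -11.375.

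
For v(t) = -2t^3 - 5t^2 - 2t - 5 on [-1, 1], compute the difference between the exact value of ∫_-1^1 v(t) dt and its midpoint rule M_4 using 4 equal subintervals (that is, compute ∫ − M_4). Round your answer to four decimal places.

Exact integral: ∫_-1^1 v(t) dt ≈ -13.333333.
M_4 = -13.125.
Error ≈ -13.333333 − (-13.125) ≈ -0.2083.

-0.2083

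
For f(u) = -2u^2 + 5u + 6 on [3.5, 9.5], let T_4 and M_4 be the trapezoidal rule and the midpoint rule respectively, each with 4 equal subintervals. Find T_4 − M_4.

T_4 = -316.5.
M_4 = -309.75.
T_4 − M_4 = -6.75.

-6.75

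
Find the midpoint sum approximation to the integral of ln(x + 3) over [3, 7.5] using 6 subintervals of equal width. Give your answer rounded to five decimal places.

9.44055

Δx = (7.5 − 3)/6 = 0.75.
Midpoints: 3.375, 4.125, 4.875, 5.625, 6.375, 7.125.
f(3.375) ≈ 1.85238, f(4.125) ≈ 1.96361, f(4.875) ≈ 2.06369, f(5.625) ≈ 2.15466, f(6.375) ≈ 2.23805, f(7.125) ≈ 2.31501.
Sum = Δx · [f(3.375) + f(4.125) + f(4.875) + ...].
Sum ≈ 9.44055.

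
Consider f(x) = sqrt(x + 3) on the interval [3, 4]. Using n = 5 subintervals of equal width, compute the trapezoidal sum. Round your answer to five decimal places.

Δx = (4 − 3)/5 = 0.2.
f(3) ≈ 2.44949, f(3.2) ≈ 2.48998, f(3.4) ≈ 2.52982, f(3.6) ≈ 2.56905, f(3.8) ≈ 2.60768, f(4) ≈ 2.64575.
T_5 = (Δx/2)·[f(x_0) + 2f(x_1) + ... + 2f(x_{4}) + f(x_5)].
Sum ≈ 2.54883.

2.54883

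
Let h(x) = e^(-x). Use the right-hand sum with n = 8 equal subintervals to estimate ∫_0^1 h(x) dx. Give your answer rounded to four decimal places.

Δx = (1 − 0)/8 = 0.125.
Right endpoints: 0.125, 0.25, 0.375, 0.5, 0.625, 0.75, 0.875, 1.
h(0.125) ≈ 0.8825, h(0.25) ≈ 0.7788, h(0.375) ≈ 0.6873, h(0.5) ≈ 0.6065, h(0.625) ≈ 0.5353, h(0.75) ≈ 0.4724, h(0.875) ≈ 0.4169, h(1) ≈ 0.3679.
Sum = Δx · [h(0.125) + h(0.25) + h(0.375) + ...].
Sum ≈ 0.5934.

0.5934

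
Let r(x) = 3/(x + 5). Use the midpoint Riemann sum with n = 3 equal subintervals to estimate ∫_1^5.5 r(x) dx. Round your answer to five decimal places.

1.67366

Δx = (5.5 − 1)/3 = 1.5.
Midpoints: 1.75, 3.25, 4.75.
r(1.75) = 4/9, r(3.25) = 4/11, r(4.75) = 4/13.
Sum = Δx · [r(1.75) + r(3.25) + r(4.75)].
Sum ≈ 1.67366.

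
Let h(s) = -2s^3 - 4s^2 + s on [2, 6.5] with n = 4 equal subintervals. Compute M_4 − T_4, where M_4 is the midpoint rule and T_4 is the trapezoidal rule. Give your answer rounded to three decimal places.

M_4 ≈ -1206.90527.
T_4 ≈ -1248.90820.
M_4 − T_4 ≈ 42.003.

42.003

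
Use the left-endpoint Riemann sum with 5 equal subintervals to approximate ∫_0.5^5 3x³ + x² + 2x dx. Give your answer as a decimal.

Δx = (5 − 0.5)/5 = 0.9.
Left endpoints: 0.5, 1.4, 2.3, 3.2, 4.1.
f(0.5) = 1.625, f(1.4) = 12.992, f(2.3) = 46.391, f(3.2) = 114.944, f(4.1) = 231.773.
Sum = Δx · [f(0.5) + f(1.4) + f(2.3) + f(3.2) + f(4.1)].
Sum = 366.9525.

366.9525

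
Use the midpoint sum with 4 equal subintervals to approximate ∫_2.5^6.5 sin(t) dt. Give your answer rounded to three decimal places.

-1.854

Δt = (6.5 − 2.5)/4 = 1.
Midpoints: 3, 4, 5, 6.
f(3) ≈ 0.141, f(4) ≈ -0.757, f(5) ≈ -0.959, f(6) ≈ -0.279.
Sum = Δt · [f(3) + f(4) + f(5) + f(6)].
Sum ≈ -1.854.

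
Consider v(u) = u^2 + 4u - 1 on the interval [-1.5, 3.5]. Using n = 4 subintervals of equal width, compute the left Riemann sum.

Δu = (3.5 − (-1.5))/4 = 1.25.
Left endpoints: -1.5, -0.25, 1, 2.25.
v(-1.5) = -4.75, v(-0.25) = -1.9375, v(1) = 4, v(2.25) = 13.0625.
Sum = Δu · [v(-1.5) + v(-0.25) + v(1) + v(2.25)].
Sum = 12.96875.

12.96875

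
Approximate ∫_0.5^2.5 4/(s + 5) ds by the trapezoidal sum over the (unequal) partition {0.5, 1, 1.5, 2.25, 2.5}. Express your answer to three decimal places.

1.242

Subinterval widths: 0.5, 0.5, 0.75, 0.25.
f(0.5) = 8/11, f(1) = 2/3, f(1.5) = 8/13, f(2.25) = 16/29, f(2.5) = 8/15.
On each subinterval the trapezoid contributes (Δs_i/2)·[f(s_{i-1}) + f(s_i)].
Sum ≈ 1.242.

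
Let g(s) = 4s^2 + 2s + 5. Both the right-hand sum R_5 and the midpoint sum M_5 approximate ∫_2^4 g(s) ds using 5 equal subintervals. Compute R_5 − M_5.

R_5 = 107.28.
M_5 = 96.56.
R_5 − M_5 = 10.72.

10.72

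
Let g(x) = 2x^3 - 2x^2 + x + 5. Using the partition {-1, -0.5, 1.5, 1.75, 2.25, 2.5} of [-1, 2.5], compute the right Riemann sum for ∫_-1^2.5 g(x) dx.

Subinterval widths: 0.5, 2, 0.25, 0.5, 0.25.
Right endpoints: -0.5, 1.5, 1.75, 2.25, 2.5.
g(-0.5) = 3.75, g(1.5) = 8.75, g(1.75) = 11.34375, g(2.25) = 19.90625, g(2.5) = 26.25.
Sum = Σ Δx_i · g(x_i).
Sum = 38.7265625.

38.7265625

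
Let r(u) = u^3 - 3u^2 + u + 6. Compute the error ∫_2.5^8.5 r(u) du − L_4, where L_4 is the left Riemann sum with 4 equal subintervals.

Exact integral: ∫_2.5^8.5 r(u) du = 765.75.
L_4 = 491.25.
Error = 765.75 − 491.25 = 274.5.

274.5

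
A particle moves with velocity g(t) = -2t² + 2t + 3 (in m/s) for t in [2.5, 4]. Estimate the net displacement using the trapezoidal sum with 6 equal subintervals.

-18.03125

Δt = (4 − 2.5)/6 = 0.25.
g(2.5) = -4.5, g(2.75) = -6.625, g(3) = -9, g(3.25) = -11.625, g(3.5) = -14.5, g(3.75) = -17.625, g(4) = -21.
T_6 = (Δt/2)·[g(t_0) + 2g(t_1) + ... + 2g(t_{5}) + g(t_6)].
Sum = -18.03125.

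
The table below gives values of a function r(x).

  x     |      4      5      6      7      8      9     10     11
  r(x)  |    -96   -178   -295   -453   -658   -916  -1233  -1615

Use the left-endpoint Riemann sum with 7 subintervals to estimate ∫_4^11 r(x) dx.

Δx = 1.
Sum = 1·[(-96) + (-178) + (-295) + (-453) + (-658) + (-916) + (-1233)] = -3829.

-3829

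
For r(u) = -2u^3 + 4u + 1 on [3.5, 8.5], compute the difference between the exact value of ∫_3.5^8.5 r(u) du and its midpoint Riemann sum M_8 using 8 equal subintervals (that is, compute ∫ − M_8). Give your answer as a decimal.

Exact integral: ∫_3.5^8.5 r(u) du = -2410.
M_8 = -2404.140625.
Error = -2410 − (-2404.140625) = -5.859375.

-5.859375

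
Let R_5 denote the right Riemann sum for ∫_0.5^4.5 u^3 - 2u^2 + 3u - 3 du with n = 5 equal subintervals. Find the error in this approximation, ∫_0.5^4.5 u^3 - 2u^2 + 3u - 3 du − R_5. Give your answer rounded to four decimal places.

Exact integral: ∫_0.5^4.5 f(u) du ≈ 59.833333.
R_5 = 87.38.
Error ≈ 59.833333 − 87.38 ≈ -27.5467.

-27.5467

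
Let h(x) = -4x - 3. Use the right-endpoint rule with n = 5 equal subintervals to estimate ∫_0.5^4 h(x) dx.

-46.9

Δx = (4 − 0.5)/5 = 0.7.
Right endpoints: 1.2, 1.9, 2.6, 3.3, 4.
h(1.2) = -7.8, h(1.9) = -10.6, h(2.6) = -13.4, h(3.3) = -16.2, h(4) = -19.
Sum = Δx · [h(1.2) + h(1.9) + h(2.6) + h(3.3) + h(4)].
Sum = -46.9.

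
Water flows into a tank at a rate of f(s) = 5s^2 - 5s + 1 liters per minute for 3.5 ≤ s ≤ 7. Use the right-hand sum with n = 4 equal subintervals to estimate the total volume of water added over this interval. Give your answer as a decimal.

Δs = (7 − 3.5)/4 = 0.875.
Right endpoints: 4.375, 5.25, 6.125, 7.
f(4.375) = 74.828125, f(5.25) = 112.5625, f(6.125) = 157.953125, f(7) = 211.
Sum = Δs · [f(4.375) + f(5.25) + f(6.125) + f(7)].
Sum = 486.80078125.

486.80078125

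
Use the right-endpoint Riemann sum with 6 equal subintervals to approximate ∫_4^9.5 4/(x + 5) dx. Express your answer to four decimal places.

1.8326

Δx = (9.5 − 4)/6 = 11/12.
Right endpoints: 59/12, 35/6, 6.75, 23/3, 103/12, 9.5.
f(59/12) = 48/119, f(35/6) = 24/65, f(6.75) = 16/47, f(23/3) = 6/19, f(103/12) = 48/163, f(9.5) = 8/29.
Sum = Δx · [f(59/12) + f(35/6) + f(6.75) + ...].
Sum ≈ 1.8326.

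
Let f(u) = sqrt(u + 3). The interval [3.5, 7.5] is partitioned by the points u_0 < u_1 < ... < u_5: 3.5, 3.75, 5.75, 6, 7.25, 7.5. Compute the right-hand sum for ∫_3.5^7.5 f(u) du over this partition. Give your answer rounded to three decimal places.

Subinterval widths: 0.25, 2, 0.25, 1.25, 0.25.
Right endpoints: 3.75, 5.75, 6, 7.25, 7.5.
f(3.75) ≈ 2.598, f(5.75) ≈ 2.958, f(6) ≈ 3.000, f(7.25) ≈ 3.202, f(7.5) ≈ 3.240.
Sum = Σ Δu_i · f(u_i).
Sum ≈ 12.128.

12.128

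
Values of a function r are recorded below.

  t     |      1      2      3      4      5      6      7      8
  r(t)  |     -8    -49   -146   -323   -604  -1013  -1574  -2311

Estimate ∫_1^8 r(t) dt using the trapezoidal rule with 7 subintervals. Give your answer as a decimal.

Δt = 1.
T_7 = (1/2)·[(-8) + 2·(-49) + 2·(-146) + 2·(-323) + 2·(-604) + 2·(-1013) + 2·(-1574) + (-2311)] = -4868.5.

-4868.5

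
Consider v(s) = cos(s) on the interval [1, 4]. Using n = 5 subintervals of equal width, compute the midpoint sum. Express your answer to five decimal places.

-1.62250

Δs = (4 − 1)/5 = 0.6.
Midpoints: 1.3, 1.9, 2.5, 3.1, 3.7.
v(1.3) ≈ 0.26750, v(1.9) ≈ -0.32329, v(2.5) ≈ -0.80114, v(3.1) ≈ -0.99914, v(3.7) ≈ -0.84810.
Sum = Δs · [v(1.3) + v(1.9) + v(2.5) + v(3.1) + v(3.7)].
Sum ≈ -1.62250.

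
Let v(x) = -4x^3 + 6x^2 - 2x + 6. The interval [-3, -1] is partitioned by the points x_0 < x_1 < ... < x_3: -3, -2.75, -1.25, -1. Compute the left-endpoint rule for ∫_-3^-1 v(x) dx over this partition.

Subinterval widths: 0.25, 1.5, 0.25.
Left endpoints: -3, -2.75, -1.25.
v(-3) = 174, v(-2.75) = 140.0625, v(-1.25) = 25.6875.
Sum = Σ Δx_i · v(x_i).
Sum = 260.015625.

260.015625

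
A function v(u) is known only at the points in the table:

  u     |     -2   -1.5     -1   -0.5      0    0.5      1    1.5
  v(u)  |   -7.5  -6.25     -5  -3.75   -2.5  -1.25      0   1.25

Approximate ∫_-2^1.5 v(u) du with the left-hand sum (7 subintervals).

-13.125

Δu = 0.5.
Sum = 0.5·[(-7.5) + (-6.25) + (-5) + (-3.75) + (-2.5) + (-1.25) + 0] = -13.125.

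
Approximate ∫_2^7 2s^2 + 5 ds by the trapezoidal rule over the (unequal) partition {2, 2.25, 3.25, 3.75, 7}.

260.15625

Subinterval widths: 0.25, 1, 0.5, 3.25.
f(2) = 13, f(2.25) = 15.125, f(3.25) = 26.125, f(3.75) = 33.125, f(7) = 103.
On each subinterval the trapezoid contributes (Δs_i/2)·[f(s_{i-1}) + f(s_i)].
Sum = 260.15625.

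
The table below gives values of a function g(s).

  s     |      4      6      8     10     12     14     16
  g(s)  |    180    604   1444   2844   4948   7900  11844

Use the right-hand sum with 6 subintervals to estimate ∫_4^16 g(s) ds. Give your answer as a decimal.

Δs = 2.
Sum = 2·[604 + 1444 + 2844 + 4948 + 7900 + 11844] = 59168.

59168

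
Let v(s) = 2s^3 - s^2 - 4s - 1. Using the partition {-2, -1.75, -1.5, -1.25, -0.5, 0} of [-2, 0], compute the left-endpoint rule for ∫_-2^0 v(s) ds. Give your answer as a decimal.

Subinterval widths: 0.25, 0.25, 0.25, 0.75, 0.5.
Left endpoints: -2, -1.75, -1.5, -1.25, -0.5.
v(-2) = -13, v(-1.75) = -7.78125, v(-1.5) = -4, v(-1.25) = -1.46875, v(-0.5) = 0.5.
Sum = Σ Δs_i · v(s_i).
Sum = -7.046875.

-7.046875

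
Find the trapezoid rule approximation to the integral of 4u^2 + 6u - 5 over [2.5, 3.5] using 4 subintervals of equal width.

Δu = (3.5 − 2.5)/4 = 0.25.
f(2.5) = 35, f(2.75) = 41.75, f(3) = 49, f(3.25) = 56.75, f(3.5) = 65.
T_4 = (Δu/2)·[f(u_0) + 2f(u_1) + 2f(u_2) + 2f(u_3) + f(u_4)].
Sum = 49.375.

49.375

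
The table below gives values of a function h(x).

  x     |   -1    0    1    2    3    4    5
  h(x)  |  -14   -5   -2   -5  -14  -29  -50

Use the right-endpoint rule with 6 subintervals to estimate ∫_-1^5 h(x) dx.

Δx = 1.
Sum = 1·[(-5) + (-2) + (-5) + (-14) + (-29) + (-50)] = -105.

-105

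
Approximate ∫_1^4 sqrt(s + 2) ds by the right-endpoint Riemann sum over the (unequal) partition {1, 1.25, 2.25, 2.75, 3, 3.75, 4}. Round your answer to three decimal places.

6.572

Subinterval widths: 0.25, 1, 0.5, 0.25, 0.75, 0.25.
Right endpoints: 1.25, 2.25, 2.75, 3, 3.75, 4.
f(1.25) ≈ 1.803, f(2.25) ≈ 2.062, f(2.75) ≈ 2.179, f(3) ≈ 2.236, f(3.75) ≈ 2.398, f(4) ≈ 2.449.
Sum = Σ Δs_i · f(s_i).
Sum ≈ 6.572.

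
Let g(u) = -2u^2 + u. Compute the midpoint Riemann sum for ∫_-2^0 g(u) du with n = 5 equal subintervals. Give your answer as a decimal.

-7.28

Δu = (0 − (-2))/5 = 0.4.
Midpoints: -1.8, -1.4, -1, -0.6, -0.2.
g(-1.8) = -8.28, g(-1.4) = -5.32, g(-1) = -3, g(-0.6) = -1.32, g(-0.2) = -0.28.
Sum = Δu · [g(-1.8) + g(-1.4) + g(-1) + g(-0.6) + g(-0.2)].
Sum = -7.28.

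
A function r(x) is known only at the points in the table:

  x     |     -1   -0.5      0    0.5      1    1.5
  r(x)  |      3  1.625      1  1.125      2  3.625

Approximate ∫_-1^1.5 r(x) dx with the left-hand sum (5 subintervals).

4.375

Δx = 0.5.
Sum = 0.5·[3 + 1.625 + 1 + 1.125 + 2] = 4.375.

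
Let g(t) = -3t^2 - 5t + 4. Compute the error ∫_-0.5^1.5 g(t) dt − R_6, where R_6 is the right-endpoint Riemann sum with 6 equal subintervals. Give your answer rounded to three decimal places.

2.778

Exact integral: ∫_-0.5^1.5 g(t) dt = -0.5.
R_6 ≈ -3.27778.
Error ≈ -0.5 − (-3.27778) ≈ 2.778.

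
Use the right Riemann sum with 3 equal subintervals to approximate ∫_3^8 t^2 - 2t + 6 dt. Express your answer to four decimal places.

176.4815

Δt = (8 − 3)/3 = 5/3.
Right endpoints: 14/3, 19/3, 8.
f(14/3) = 166/9, f(19/3) = 301/9, f(8) = 54.
Sum = Δt · [f(14/3) + f(19/3) + f(8)].
Sum ≈ 176.4815.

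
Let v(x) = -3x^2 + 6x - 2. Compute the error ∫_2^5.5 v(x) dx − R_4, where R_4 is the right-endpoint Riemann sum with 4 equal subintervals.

Exact integral: ∫_2^5.5 v(x) dx = -86.625.
R_4 = -113.23046875.
Error = -86.625 − (-113.23046875) = 26.60546875.

26.60546875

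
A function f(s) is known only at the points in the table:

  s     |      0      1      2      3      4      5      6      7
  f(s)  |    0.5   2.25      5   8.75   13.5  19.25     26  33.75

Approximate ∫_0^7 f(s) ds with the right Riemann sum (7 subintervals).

Δs = 1.
Sum = 1·[2.25 + 5 + 8.75 + 13.5 + 19.25 + 26 + 33.75] = 108.5.

108.5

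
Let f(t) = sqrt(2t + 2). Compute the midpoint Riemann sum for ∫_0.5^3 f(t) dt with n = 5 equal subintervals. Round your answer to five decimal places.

Δt = (3 − 0.5)/5 = 0.5.
Midpoints: 0.75, 1.25, 1.75, 2.25, 2.75.
f(0.75) ≈ 1.87083, f(1.25) ≈ 2.12132, f(1.75) ≈ 2.34521, f(2.25) ≈ 2.54951, f(2.75) ≈ 2.73861.
Sum = Δt · [f(0.75) + f(1.25) + f(1.75) + f(2.25) + f(2.75)].
Sum ≈ 5.81274.

5.81274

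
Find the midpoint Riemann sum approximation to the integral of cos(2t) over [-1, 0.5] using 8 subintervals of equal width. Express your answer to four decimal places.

Δt = (0.5 − (-1))/8 = 0.1875.
Midpoints: -0.90625, -0.71875, -0.53125, -0.34375, -0.15625, 0.03125, 0.21875, 0.40625.
f(-0.90625) ≈ -0.2394, f(-0.71875) ≈ 0.1329, f(-0.53125) ≈ 0.4867, f(-0.34375) ≈ 0.7728, f(-0.15625) ≈ 0.9516, f(0.03125) ≈ 0.9980, f(0.21875) ≈ 0.9058, f(0.40625) ≈ 0.6877.
Sum = Δt · [f(-0.90625) + f(-0.71875) + f(-0.53125) + ...].
Sum ≈ 0.8805.

0.8805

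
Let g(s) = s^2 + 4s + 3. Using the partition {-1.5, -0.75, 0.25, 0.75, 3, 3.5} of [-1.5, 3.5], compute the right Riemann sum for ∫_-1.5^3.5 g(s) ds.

Subinterval widths: 0.75, 1, 0.5, 2.25, 0.5.
Right endpoints: -0.75, 0.25, 0.75, 3, 3.5.
g(-0.75) = 0.5625, g(0.25) = 4.0625, g(0.75) = 6.5625, g(3) = 24, g(3.5) = 29.25.
Sum = Σ Δs_i · g(s_i).
Sum = 76.390625.

76.390625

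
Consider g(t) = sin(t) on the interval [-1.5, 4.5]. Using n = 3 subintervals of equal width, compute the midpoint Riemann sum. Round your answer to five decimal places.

0.33457

Δt = (4.5 − (-1.5))/3 = 2.
Midpoints: -0.5, 1.5, 3.5.
g(-0.5) ≈ -0.47943, g(1.5) ≈ 0.99749, g(3.5) ≈ -0.35078.
Sum = Δt · [g(-0.5) + g(1.5) + g(3.5)].
Sum ≈ 0.33457.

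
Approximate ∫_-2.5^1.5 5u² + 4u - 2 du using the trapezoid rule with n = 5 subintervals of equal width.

Δu = (1.5 − (-2.5))/5 = 0.8.
f(-2.5) = 19.25, f(-1.7) = 5.65, f(-0.9) = -1.55, f(-0.1) = -2.35, f(0.7) = 3.25, f(1.5) = 15.25.
T_5 = (Δu/2)·[f(u_0) + 2f(u_1) + ... + 2f(u_{4}) + f(u_5)].
Sum = 17.8.

17.8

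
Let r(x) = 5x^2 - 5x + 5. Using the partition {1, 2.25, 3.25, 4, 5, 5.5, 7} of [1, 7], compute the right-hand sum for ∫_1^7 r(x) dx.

Subinterval widths: 1.25, 1, 0.75, 1, 0.5, 1.5.
Right endpoints: 2.25, 3.25, 4, 5, 5.5, 7.
r(2.25) = 19.0625, r(3.25) = 41.5625, r(4) = 65, r(5) = 105, r(5.5) = 128.75, r(7) = 215.
Sum = Σ Δx_i · r(x_i).
Sum = 606.015625.

606.015625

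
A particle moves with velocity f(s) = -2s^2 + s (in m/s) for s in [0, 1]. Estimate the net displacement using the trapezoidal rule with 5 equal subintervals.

Δs = (1 − 0)/5 = 0.2.
f(0) = 0, f(0.2) = 0.12, f(0.4) = 0.08, f(0.6) = -0.12, f(0.8) = -0.48, f(1) = -1.
T_5 = (Δs/2)·[f(s_0) + 2f(s_1) + ... + 2f(s_{4}) + f(s_5)].
Sum = -0.18.

-0.18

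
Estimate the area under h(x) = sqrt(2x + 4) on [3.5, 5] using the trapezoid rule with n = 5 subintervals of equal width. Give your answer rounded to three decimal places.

5.300

Δx = (5 − 3.5)/5 = 0.3.
h(3.5) ≈ 3.317, h(3.8) ≈ 3.406, h(4.1) ≈ 3.493, h(4.4) ≈ 3.578, h(4.7) ≈ 3.661, h(5) ≈ 3.742.
T_5 = (Δx/2)·[h(x_0) + 2h(x_1) + ... + 2h(x_{4}) + h(x_5)].
Sum ≈ 5.300.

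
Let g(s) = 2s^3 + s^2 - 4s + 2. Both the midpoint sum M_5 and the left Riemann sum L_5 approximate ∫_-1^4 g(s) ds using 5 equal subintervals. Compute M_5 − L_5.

50

M_5 = 125.
L_5 = 75.
M_5 − L_5 = 50.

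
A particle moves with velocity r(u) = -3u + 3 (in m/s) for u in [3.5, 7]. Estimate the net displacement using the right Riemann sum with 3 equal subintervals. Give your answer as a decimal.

-50.75

Δu = (7 − 3.5)/3 = 7/6.
Right endpoints: 14/3, 35/6, 7.
r(14/3) = -11, r(35/6) = -14.5, r(7) = -18.
Sum = Δu · [r(14/3) + r(35/6) + r(7)].
Sum = -50.75.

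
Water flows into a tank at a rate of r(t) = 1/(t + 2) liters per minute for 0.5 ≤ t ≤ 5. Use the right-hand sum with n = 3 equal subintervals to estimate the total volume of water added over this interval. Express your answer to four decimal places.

Δt = (5 − 0.5)/3 = 1.5.
Right endpoints: 2, 3.5, 5.
r(2) = 0.25, r(3.5) = 2/11, r(5) = 1/7.
Sum = Δt · [r(2) + r(3.5) + r(5)].
Sum ≈ 0.8620.

0.8620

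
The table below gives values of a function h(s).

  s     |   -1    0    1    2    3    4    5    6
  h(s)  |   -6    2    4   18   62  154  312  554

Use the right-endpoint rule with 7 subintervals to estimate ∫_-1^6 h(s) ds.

1106

Δs = 1.
Sum = 1·[2 + 4 + 18 + 62 + 154 + 312 + 554] = 1106.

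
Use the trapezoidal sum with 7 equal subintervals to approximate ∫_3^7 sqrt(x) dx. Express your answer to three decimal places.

Δx = (7 − 3)/7 = 4/7.
f(3) ≈ 1.732, f(25/7) ≈ 1.890, f(29/7) ≈ 2.035, f(33/7) ≈ 2.171, f(37/7) ≈ 2.299, f(41/7) ≈ 2.420, f(45/7) ≈ 2.535, f(7) ≈ 2.646.
T_7 = (Δx/2)·[f(x_0) + 2f(x_1) + ... + 2f(x_{6}) + f(x_7)].
Sum ≈ 8.880.

8.880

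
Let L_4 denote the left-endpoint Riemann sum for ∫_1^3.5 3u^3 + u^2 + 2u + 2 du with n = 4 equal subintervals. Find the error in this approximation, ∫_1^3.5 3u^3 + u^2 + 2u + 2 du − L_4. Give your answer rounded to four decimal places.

Exact integral: ∫_1^3.5 f(u) du ≈ 142.005208.
L_4 ≈ 101.127930.
Error ≈ 142.005208 − 101.127930 ≈ 40.8773.

40.8773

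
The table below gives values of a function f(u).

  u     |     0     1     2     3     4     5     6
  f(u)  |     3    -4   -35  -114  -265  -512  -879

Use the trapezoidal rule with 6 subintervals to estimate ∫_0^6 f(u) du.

-1368

Δu = 1.
T_6 = (1/2)·[3 + 2·(-4) + 2·(-35) + 2·(-114) + 2·(-265) + 2·(-512) + (-879)] = -1368.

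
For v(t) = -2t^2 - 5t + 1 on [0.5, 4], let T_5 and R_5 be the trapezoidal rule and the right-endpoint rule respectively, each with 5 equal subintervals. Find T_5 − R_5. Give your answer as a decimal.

17.15

T_5 = -79.03.
R_5 = -96.18.
T_5 − R_5 = 17.15.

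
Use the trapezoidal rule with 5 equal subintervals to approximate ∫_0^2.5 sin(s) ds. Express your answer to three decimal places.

Δs = (2.5 − 0)/5 = 0.5.
f(0) ≈ 0.000, f(0.5) ≈ 0.479, f(1) ≈ 0.841, f(1.5) ≈ 0.997, f(2) ≈ 0.909, f(2.5) ≈ 0.598.
T_5 = (Δs/2)·[f(s_0) + 2f(s_1) + ... + 2f(s_{4}) + f(s_5)].
Sum ≈ 1.763.

1.763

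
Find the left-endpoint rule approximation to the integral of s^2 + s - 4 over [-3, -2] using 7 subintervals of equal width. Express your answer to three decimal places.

Δs = (-2 − (-3))/7 = 1/7.
Left endpoints: -3, -20/7, -19/7, -18/7, -17/7, -16/7, -15/7.
f(-3) = 2, f(-20/7) = 64/49, f(-19/7) = 32/49, f(-18/7) = 2/49, f(-17/7) = -26/49, f(-16/7) = -52/49, f(-15/7) = -76/49.
Sum = Δs · [f(-3) + f(-20/7) + f(-19/7) + ...].
Sum ≈ 0.122.

0.122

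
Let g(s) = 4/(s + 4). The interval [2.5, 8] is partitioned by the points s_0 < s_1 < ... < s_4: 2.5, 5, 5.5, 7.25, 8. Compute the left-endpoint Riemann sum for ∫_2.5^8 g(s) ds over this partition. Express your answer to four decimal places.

Subinterval widths: 2.5, 0.5, 1.75, 0.75.
Left endpoints: 2.5, 5, 5.5, 7.25.
g(2.5) = 8/13, g(5) = 4/9, g(5.5) = 8/19, g(7.25) = 16/45.
Sum = Σ Δs_i · g(s_i).
Sum ≈ 2.7642.

2.7642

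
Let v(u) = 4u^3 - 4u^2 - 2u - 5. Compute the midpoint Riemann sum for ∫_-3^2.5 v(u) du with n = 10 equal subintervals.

-122.5503125

Δu = (2.5 − (-3))/10 = 0.55.
Midpoints: -2.725, -2.175, -1.625, -1.075, -0.525, 0.025, 0.575, 1.125, 1.675, 2.225.
v(-2.725) = -110.1918125, v(-2.175) = -60.7289375, v(-1.625) = -29.4765625, v(-1.075) = -12.4416875, v(-0.525) = -5.6313125, v(0.025) = -5.0524375, v(0.575) = -6.7120625, v(1.125) = -6.6171875, v(1.675) = -0.7748125, v(2.225) = 14.8080625.
Sum = Δu · [v(-2.725) + v(-2.175) + v(-1.625) + ...].
Sum = -122.5503125.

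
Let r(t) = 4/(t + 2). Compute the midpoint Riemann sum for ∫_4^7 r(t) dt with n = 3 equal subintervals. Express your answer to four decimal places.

Δt = (7 − 4)/3 = 1.
Midpoints: 4.5, 5.5, 6.5.
r(4.5) = 8/13, r(5.5) = 8/15, r(6.5) = 8/17.
Sum = Δt · [r(4.5) + r(5.5) + r(6.5)].
Sum ≈ 1.6193.

1.6193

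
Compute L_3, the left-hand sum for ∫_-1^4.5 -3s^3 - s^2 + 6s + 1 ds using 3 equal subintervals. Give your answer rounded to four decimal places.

-85.1227

Δs = (4.5 − (-1))/3 = 11/6.
Left endpoints: -1, 5/6, 8/3.
f(-1) = -3, f(5/6) = 257/72, f(8/3) = -47.
Sum = Δs · [f(-1) + f(5/6) + f(8/3)].
Sum ≈ -85.1227.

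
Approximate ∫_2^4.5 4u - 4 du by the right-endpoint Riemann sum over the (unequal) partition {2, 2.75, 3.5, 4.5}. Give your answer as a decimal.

26.75

Subinterval widths: 0.75, 0.75, 1.
Right endpoints: 2.75, 3.5, 4.5.
f(2.75) = 7, f(3.5) = 10, f(4.5) = 14.
Sum = Σ Δu_i · f(u_i).
Sum = 26.75.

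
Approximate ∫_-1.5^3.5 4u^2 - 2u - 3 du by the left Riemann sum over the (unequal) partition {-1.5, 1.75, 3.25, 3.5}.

Subinterval widths: 3.25, 1.5, 0.25.
Left endpoints: -1.5, 1.75, 3.25.
f(-1.5) = 9, f(1.75) = 5.75, f(3.25) = 32.75.
Sum = Σ Δu_i · f(u_i).
Sum = 46.0625.

46.0625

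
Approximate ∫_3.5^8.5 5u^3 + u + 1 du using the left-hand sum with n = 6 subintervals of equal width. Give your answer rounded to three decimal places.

Δu = (8.5 − 3.5)/6 = 5/6.
Left endpoints: 3.5, 13/3, 31/6, 6, 41/6, 23/3.
f(3.5) = 218.875, f(13/3) = 11129/27, f(31/6) = 150287/216, f(6) = 1087, f(41/6) = 346297/216, f(23/3) = 61069/27.
Sum = Δu · [f(3.5) + f(13/3) + f(31/6) + ...].
Sum ≈ 5232.396.

5232.396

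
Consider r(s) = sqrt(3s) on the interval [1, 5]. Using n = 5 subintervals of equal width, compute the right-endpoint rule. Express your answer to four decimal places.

12.5864

Δs = (5 − 1)/5 = 0.8.
Right endpoints: 1.8, 2.6, 3.4, 4.2, 5.
r(1.8) ≈ 2.3238, r(2.6) ≈ 2.7928, r(3.4) ≈ 3.1937, r(4.2) ≈ 3.5496, r(5) ≈ 3.8730.
Sum = Δs · [r(1.8) + r(2.6) + r(3.4) + r(4.2) + r(5)].
Sum ≈ 12.5864.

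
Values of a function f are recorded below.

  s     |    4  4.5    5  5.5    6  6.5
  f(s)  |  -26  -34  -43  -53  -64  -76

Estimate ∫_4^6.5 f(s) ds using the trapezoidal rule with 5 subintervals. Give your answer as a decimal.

-122.5

Δs = 0.5.
T_5 = (0.5/2)·[(-26) + 2·(-34) + 2·(-43) + 2·(-53) + 2·(-64) + (-76)] = -122.5.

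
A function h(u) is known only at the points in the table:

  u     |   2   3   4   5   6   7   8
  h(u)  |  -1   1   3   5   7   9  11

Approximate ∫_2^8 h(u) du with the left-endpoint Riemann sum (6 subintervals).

24

Δu = 1.
Sum = 1·[(-1) + 1 + 3 + 5 + 7 + 9] = 24.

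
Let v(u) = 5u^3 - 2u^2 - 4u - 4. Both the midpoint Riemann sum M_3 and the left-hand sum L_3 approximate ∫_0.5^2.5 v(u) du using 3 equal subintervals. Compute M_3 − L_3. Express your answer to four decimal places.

M_3 ≈ 16.898148.
L_3 ≈ 2.287037.
M_3 − L_3 ≈ 14.6111.

14.6111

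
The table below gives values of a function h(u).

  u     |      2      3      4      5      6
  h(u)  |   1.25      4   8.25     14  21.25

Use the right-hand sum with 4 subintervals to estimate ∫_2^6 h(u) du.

47.5

Δu = 1.
Sum = 1·[4 + 8.25 + 14 + 21.25] = 47.5.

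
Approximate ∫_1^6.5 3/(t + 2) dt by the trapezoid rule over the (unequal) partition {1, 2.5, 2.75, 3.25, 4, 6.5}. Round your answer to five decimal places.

3.18099

Subinterval widths: 1.5, 0.25, 0.5, 0.75, 2.5.
f(1) = 1, f(2.5) = 2/3, f(2.75) = 12/19, f(3.25) = 4/7, f(4) = 0.5, f(6.5) = 6/17.
On each subinterval the trapezoid contributes (Δt_i/2)·[f(t_{i-1}) + f(t_i)].
Sum ≈ 3.18099.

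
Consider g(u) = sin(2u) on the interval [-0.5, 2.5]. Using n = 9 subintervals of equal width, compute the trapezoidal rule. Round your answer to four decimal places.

0.1235

Δu = (2.5 − (-0.5))/9 = 1/3.
g(-0.5) ≈ -0.8415, g(-1/6) ≈ -0.3272, g(1/6) ≈ 0.3272, g(0.5) ≈ 0.8415, g(5/6) ≈ 0.9954, g(7/6) ≈ 0.7231, g(1.5) ≈ 0.1411, g(11/6) ≈ -0.5013, g(13/6) ≈ -0.9290, g(2.5) ≈ -0.9589.
T_9 = (Δu/2)·[g(u_0) + 2g(u_1) + ... + 2g(u_{8}) + g(u_9)].
Sum ≈ 0.1235.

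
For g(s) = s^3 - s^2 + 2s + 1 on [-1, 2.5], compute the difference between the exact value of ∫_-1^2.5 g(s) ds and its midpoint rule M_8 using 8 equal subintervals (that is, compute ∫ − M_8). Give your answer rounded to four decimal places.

0.0698

Exact integral: ∫_-1^2.5 g(s) ds ≈ 12.723958.
M_8 ≈ 12.654175.
Error ≈ 12.723958 − 12.654175 ≈ 0.0698.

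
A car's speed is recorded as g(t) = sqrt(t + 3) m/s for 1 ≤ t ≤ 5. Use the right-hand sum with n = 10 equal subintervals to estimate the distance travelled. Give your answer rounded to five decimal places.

9.91632

Δt = (5 − 1)/10 = 0.4.
Right endpoints: 1.4, 1.8, 2.2, 2.6, 3, 3.4, 3.8, 4.2, 4.6, 5.
g(1.4) ≈ 2.09762, g(1.8) ≈ 2.19089, g(2.2) ≈ 2.28035, g(2.6) ≈ 2.36643, g(3) ≈ 2.44949, g(3.4) ≈ 2.52982, g(3.8) ≈ 2.60768, g(4.2) ≈ 2.68328, g(4.6) ≈ 2.75681, g(5) ≈ 2.82843.
Sum = Δt · [g(1.4) + g(1.8) + g(2.2) + ...].
Sum ≈ 9.91632.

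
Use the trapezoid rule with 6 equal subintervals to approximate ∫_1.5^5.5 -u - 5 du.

-34

Δu = (5.5 − 1.5)/6 = 2/3.
f(1.5) = -6.5, f(13/6) = -43/6, f(17/6) = -47/6, f(3.5) = -8.5, f(25/6) = -55/6, f(29/6) = -59/6, f(5.5) = -10.5.
T_6 = (Δu/2)·[f(u_0) + 2f(u_1) + ... + 2f(u_{5}) + f(u_6)].
Sum = -34.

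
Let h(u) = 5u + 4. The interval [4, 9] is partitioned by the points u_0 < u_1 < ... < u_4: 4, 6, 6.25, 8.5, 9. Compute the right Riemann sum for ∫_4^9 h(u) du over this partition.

Subinterval widths: 2, 0.25, 2.25, 0.5.
Right endpoints: 6, 6.25, 8.5, 9.
h(6) = 34, h(6.25) = 35.25, h(8.5) = 46.5, h(9) = 49.
Sum = Σ Δu_i · h(u_i).
Sum = 205.9375.

205.9375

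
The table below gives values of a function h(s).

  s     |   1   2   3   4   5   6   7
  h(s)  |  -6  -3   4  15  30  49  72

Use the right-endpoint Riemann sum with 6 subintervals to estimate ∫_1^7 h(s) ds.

167

Δs = 1.
Sum = 1·[(-3) + 4 + 15 + 30 + 49 + 72] = 167.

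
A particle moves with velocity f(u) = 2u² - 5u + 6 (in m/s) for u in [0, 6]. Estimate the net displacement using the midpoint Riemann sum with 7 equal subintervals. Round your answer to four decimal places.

Δu = (6 − 0)/7 = 6/7.
Midpoints: 3/7, 9/7, 15/7, 3, 27/7, 33/7, 39/7.
f(3/7) = 207/49, f(9/7) = 141/49, f(15/7) = 219/49, f(3) = 9, f(27/7) = 807/49, f(33/7) = 1317/49, f(39/7) = 1971/49.
Sum = Δu · [f(3/7) + f(9/7) + f(15/7) + ...].
Sum ≈ 89.2653.

89.2653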